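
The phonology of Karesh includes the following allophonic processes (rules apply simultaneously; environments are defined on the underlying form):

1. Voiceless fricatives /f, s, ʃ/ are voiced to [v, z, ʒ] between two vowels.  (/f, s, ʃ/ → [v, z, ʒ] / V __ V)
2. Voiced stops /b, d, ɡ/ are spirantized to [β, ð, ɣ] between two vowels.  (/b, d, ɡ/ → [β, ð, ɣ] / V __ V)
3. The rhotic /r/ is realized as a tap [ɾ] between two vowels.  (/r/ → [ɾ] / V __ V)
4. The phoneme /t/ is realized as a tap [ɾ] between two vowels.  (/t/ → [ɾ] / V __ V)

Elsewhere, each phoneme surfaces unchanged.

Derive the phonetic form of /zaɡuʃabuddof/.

/z/ — not in any rule's target class → [z].
/a/ stays [a].
/ɡ/ — between /a/ and /u/, between two vowels — surfaces as [ɣ] (rule 2).
/u/ (between /ɡ/ and /ʃ/): no rule targets it → [u].
/ʃ/ — between /u/ and /a/, between two vowels — surfaces as [ʒ] (rule 1).
/a/ (between /ʃ/ and /b/) is unaffected → [a].
Rule 2 applies to /b/ (between /a/ and /u/: between two vowels) → [β].
/u/ — not in any rule's target class → [u].
/d/ (between /u/ and /d/) is in the target of rule 2 but the environment (between two vowels) is not met → [d].
/d/ (between /d/ and /o/): rule 2 targets it, but not between two vowels → unchanged [d].
/o/ stays [o].
/f/ (word-final) fails the environment for rule 1, so it stays [f].

[zaɣuʒaβuddof]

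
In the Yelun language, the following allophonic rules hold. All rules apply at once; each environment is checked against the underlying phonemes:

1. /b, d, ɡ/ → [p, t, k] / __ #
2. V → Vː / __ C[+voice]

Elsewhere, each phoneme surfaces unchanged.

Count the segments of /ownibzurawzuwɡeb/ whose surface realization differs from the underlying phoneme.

7

Segments that undergo a rule: /o/ → [oː] (rule 2); /i/ → [iː] (rule 2); /u/ → [uː] (rule 2); /a/ → [aː] (rule 2); /u/ → [uː] (rule 2); /e/ → [eː] (rule 2); /b/ → [p] (rule 1).
All other segments surface unchanged.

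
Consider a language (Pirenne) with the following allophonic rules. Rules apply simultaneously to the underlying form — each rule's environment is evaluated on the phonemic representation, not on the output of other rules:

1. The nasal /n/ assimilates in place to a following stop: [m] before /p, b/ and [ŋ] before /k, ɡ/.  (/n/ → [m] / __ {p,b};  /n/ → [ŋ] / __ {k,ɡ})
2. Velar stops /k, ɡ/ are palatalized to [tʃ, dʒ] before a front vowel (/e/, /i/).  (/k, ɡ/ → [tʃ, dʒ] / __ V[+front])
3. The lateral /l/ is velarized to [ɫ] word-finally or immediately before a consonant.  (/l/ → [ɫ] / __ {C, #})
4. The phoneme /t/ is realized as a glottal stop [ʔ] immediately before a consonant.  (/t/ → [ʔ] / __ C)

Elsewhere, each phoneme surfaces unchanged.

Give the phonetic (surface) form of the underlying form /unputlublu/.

/u/ (word-initial): no rule targets it → [u].
/n/ — between /u/ and /p/, before a labial or velar stop — surfaces as [m] (rule 1).
/p/ stays [p].
/u/ (between /p/ and /t/): no rule targets it → [u].
/t/ — between /u/ and /l/, immediately before a consonant — surfaces as [ʔ] (rule 4).
/l/ — between /t/ and /u/; rule 3 does not apply here → [l].
/u/ — not in any rule's target class → [u].
/b/ (between /u/ and /l/): no rule targets it → [b].
/l/ (between /b/ and /u/) is in the target of rule 3 but the environment (word-finally or immediately before a consonant) is not met → [l].
/u/ — not in any rule's target class → [u].

[umpuʔlublu]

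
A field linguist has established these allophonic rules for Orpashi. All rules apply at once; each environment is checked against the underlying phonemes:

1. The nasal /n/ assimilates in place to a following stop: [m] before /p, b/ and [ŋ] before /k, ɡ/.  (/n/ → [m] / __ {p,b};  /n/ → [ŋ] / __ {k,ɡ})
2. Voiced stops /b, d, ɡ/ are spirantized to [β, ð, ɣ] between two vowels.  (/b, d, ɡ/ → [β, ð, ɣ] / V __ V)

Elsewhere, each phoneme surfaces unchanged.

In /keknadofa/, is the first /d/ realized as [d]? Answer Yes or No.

No

/d/ (between /a/ and /o/): between two vowels, so rule 2 applies → [ð].
The actual realization is [ð], not [d].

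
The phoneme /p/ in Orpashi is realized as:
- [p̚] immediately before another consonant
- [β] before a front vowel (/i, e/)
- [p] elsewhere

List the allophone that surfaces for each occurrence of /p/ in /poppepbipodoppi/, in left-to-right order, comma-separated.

[p], [p̚], [β], [p̚], [p], [p̚], [β]

Occurrence 1 (position 1): no conditioning environment matches → elsewhere allophone [p].
Occurrence 2 (position 3): immediately before another consonant → [p̚].
Occurrence 3 (position 4): before a front vowel (/i, e/) → [β].
Occurrence 4 (position 6): immediately before another consonant → [p̚].
Occurrence 5 (position 9): no conditioning environment matches → elsewhere allophone [p].
Occurrence 6 (position 13): immediately before another consonant → [p̚].
Occurrence 7 (position 14): before a front vowel (/i, e/) → [β].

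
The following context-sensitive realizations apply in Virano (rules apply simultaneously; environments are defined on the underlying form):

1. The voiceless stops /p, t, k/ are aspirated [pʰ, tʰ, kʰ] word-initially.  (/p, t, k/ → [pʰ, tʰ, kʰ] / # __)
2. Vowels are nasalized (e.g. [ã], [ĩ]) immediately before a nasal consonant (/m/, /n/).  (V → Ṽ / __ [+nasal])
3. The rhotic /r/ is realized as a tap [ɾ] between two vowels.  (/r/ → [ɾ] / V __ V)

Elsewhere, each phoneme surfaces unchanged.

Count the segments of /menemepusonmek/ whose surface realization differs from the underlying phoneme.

3

Segments that undergo a rule: /e/ → [ẽ] (rule 2); /e/ → [ẽ] (rule 2); /o/ → [õ] (rule 2).
All other segments surface unchanged.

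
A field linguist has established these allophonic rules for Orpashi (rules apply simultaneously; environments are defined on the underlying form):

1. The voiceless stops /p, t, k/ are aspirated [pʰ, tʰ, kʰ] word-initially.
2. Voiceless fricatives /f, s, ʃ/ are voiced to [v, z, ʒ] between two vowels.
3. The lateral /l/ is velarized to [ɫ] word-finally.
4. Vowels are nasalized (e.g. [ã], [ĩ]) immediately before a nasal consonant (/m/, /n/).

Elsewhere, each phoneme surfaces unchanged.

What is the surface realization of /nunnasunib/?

/u/ meets the environment for rule 4 (before a nasal consonant) → [ũ].
/a/ (between /n/ and /s/): rule 4 targets it, but not before a nasal consonant → unchanged [a].
/s/ (between /a/ and /u/): between two vowels, so rule 2 applies → [z].
Rule 4 applies to /u/ (between /s/ and /n/: before a nasal consonant) → [ũ].
/i/ (between /n/ and /b/) fails the environment for rule 4, so it stays [i].

[nũnnazũnib]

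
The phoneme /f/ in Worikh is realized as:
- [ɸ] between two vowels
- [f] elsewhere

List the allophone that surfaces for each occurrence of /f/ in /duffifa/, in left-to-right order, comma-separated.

[f], [f], [ɸ]

Occurrence 1 (position 3): no conditioning environment matches → elsewhere allophone [f].
Occurrence 2 (position 4): no conditioning environment matches → elsewhere allophone [f].
Occurrence 3 (position 6): between two vowels → [ɸ].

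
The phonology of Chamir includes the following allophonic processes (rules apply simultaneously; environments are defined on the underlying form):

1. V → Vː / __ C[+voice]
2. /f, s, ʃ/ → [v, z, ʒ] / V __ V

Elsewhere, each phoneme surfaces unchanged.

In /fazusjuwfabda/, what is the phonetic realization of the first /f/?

/f/ (word-initial) fails the environment for rule 2, so it stays [f].

[f]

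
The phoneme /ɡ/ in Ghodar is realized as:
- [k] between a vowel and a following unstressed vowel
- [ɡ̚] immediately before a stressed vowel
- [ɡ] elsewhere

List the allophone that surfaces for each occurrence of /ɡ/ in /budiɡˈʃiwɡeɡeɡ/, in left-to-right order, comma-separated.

[ɡ], [ɡ], [k], [ɡ]

Occurrence 1 (position 5): no conditioning environment matches → elsewhere allophone [ɡ].
Occurrence 2 (position 9): no conditioning environment matches → elsewhere allophone [ɡ].
Occurrence 3 (position 11): between a vowel and a following unstressed vowel → [k].
Occurrence 4 (position 13): no conditioning environment matches → elsewhere allophone [ɡ].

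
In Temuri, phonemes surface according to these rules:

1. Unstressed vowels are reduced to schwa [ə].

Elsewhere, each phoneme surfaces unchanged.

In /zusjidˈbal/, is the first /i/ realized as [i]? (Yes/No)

/i/ meets the environment for rule 1 (in an unstressed syllable) → [ə].
The actual realization is [ə], not [i].

No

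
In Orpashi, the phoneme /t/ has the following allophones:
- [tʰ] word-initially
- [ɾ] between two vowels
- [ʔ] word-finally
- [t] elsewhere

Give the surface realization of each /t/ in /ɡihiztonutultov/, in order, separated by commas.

[t], [ɾ], [t]

Occurrence 1 (position 6): no conditioning environment matches → elsewhere allophone [t].
Occurrence 2 (position 10): between two vowels → [ɾ].
Occurrence 3 (position 13): no conditioning environment matches → elsewhere allophone [t].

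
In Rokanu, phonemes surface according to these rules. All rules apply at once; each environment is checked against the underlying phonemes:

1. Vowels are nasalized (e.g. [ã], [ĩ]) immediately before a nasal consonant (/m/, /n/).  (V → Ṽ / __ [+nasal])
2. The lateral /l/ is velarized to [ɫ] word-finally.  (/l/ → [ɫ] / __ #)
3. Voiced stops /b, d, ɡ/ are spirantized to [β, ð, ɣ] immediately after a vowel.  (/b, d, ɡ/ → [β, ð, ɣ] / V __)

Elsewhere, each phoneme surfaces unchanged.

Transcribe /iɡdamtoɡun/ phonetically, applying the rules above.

/i/ (word-initial) is in the target of rule 1 but the environment (before a nasal consonant) is not met → [i].
/ɡ/ (between /i/ and /d/) occurs immediately after a vowel → [ɣ] by rule 3.
/d/ (between /ɡ/ and /a/) is in the target of rule 3 but the environment (immediately after a vowel) is not met → [d].
/a/ (between /d/ and /m/) occurs before a nasal consonant → [ã] by rule 1.
/o/ (between /t/ and /ɡ/) is in the target of rule 1 but the environment (before a nasal consonant) is not met → [o].
/ɡ/ (between /o/ and /u/) occurs immediately after a vowel → [ɣ] by rule 3.
/u/ (between /ɡ/ and /n/): before a nasal consonant, so rule 1 applies → [ũ].

[iɣdãmtoɣũn]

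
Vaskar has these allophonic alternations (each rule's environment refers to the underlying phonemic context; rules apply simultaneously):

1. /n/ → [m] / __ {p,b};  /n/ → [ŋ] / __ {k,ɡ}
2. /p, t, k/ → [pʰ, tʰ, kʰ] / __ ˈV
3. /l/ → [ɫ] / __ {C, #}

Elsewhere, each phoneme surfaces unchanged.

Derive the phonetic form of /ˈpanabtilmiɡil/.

/p/ (word-initial): immediately before a stressed vowel, so rule 2 applies → [pʰ].
/a/ (between /p/ and /n/) is unaffected → [a].
/n/ (between /a/ and /a/): rule 1 targets it, but not before a labial or velar stop → unchanged [n].
/a/ stays [a].
/b/ (between /a/ and /t/) is unaffected → [b].
/t/ (between /b/ and /i/): rule 2 targets it, but not immediately before a stressed vowel → unchanged [t].
/i/ (between /t/ and /l/): no rule targets it → [i].
/l/ meets the environment for rule 3 (word-finally or immediately before a consonant) → [ɫ].
/m/ (between /l/ and /i/): no rule targets it → [m].
/i/ stays [i].
/ɡ/ (between /i/ and /i/) is unaffected → [ɡ].
/i/ (between /ɡ/ and /l/) is unaffected → [i].
Rule 3 applies to /l/ (word-final: word-finally or immediately before a consonant) → [ɫ].

[ˈpʰanabtiɫmiɡiɫ]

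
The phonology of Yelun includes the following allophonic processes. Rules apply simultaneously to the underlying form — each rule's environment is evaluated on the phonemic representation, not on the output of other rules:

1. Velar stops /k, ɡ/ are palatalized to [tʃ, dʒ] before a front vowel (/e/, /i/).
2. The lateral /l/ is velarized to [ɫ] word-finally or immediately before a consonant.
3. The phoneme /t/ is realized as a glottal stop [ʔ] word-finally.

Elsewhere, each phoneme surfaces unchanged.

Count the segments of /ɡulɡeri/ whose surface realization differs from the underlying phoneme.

Segments that undergo a rule: /l/ → [ɫ] (rule 2); /ɡ/ → [dʒ] (rule 1).
All other segments surface unchanged.

2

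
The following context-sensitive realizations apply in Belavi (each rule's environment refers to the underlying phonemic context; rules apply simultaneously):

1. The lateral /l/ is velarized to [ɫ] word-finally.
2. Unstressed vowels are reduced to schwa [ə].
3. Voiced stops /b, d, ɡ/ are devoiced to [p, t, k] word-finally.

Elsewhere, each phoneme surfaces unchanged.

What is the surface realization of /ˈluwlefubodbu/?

[ˈluwləfəbədbə]

/l/ (word-initial): rule 1 targets it, but not word-finally → unchanged [l].
/u/ (between /l/ and /w/): rule 2 targets it, but not in an unstressed syllable → unchanged [u].
/w/ (between /u/ and /l/): no rule targets it → [w].
/l/ — between /w/ and /e/; rule 1 does not apply here → [l].
/e/ (between /l/ and /f/): in an unstressed syllable, so rule 2 applies → [ə].
/f/ (between /e/ and /u/) is unaffected → [f].
Rule 2 applies to /u/ (between /f/ and /b/: in an unstressed syllable) → [ə].
/b/ (between /u/ and /o/) fails the environment for rule 3, so it stays [b].
Rule 2 applies to /o/ (between /b/ and /d/: in an unstressed syllable) → [ə].
/d/ (between /o/ and /b/) fails the environment for rule 3, so it stays [d].
/b/ (between /d/ and /u/) is in the target of rule 3 but the environment (word-finally) is not met → [b].
/u/ — word-final, in an unstressed syllable — surfaces as [ə] (rule 2).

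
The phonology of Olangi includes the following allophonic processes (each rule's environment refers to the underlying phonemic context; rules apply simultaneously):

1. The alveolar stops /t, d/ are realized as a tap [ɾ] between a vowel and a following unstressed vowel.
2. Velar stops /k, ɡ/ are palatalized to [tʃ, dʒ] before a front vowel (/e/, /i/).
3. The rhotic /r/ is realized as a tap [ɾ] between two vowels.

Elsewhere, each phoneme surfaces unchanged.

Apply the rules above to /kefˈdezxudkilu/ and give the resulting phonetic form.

[tʃefˈdezxudtʃilu]

/k/ (word-initial): before a front vowel, so rule 2 applies → [tʃ].
/e/ — not in any rule's target class → [e].
/f/ stays [f].
/d/ (between /f/ and /e/): rule 1 targets it, but not between a vowel and a following unstressed vowel → unchanged [d].
/e/ (between /d/ and /z/) is unaffected → [e].
/z/ stays [z].
/x/ (between /z/ and /u/): no rule targets it → [x].
/u/ — not in any rule's target class → [u].
/d/ — between /u/ and /k/; rule 1 does not apply here → [d].
/k/ (between /d/ and /i/): before a front vowel, so rule 2 applies → [tʃ].
/i/ — not in any rule's target class → [i].
/l/ (between /i/ and /u/) is unaffected → [l].
/u/ stays [u].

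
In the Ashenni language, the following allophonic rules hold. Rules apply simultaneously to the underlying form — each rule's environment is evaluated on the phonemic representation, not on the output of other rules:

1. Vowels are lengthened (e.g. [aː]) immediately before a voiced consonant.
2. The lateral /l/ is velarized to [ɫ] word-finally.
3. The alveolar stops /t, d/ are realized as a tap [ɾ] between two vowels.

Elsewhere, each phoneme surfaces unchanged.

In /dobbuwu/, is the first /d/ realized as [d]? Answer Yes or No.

Yes

/d/ — word-initial; rule 3 does not apply here → [d].
The actual realization is [d], which matches [d].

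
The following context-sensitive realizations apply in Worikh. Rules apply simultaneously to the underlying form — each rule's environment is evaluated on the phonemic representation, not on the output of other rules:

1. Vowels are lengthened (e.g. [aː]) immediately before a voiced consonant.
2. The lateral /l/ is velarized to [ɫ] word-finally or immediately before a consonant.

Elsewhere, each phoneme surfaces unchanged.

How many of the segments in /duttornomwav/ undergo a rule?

3

Segments that undergo a rule: /o/ → [oː] (rule 1); /o/ → [oː] (rule 1); /a/ → [aː] (rule 1).
All other segments surface unchanged.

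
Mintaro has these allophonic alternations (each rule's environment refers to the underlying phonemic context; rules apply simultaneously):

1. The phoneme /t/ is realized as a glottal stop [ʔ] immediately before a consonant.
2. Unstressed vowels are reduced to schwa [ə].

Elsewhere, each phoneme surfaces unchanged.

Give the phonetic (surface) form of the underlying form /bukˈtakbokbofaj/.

[bəkˈtakbəkbəfəj]

/b/ stays [b].
/u/ meets the environment for rule 2 (in an unstressed syllable) → [ə].
/k/ stays [k].
/t/ (between /k/ and /a/): rule 1 targets it, but not immediately before a consonant → unchanged [t].
/a/ (between /t/ and /k/) fails the environment for rule 2, so it stays [a].
/k/ — not in any rule's target class → [k].
/b/ — not in any rule's target class → [b].
/o/ (between /b/ and /k/): in an unstressed syllable, so rule 2 applies → [ə].
/k/ (between /o/ and /b/) is unaffected → [k].
/b/ (between /k/ and /o/): no rule targets it → [b].
/o/ (between /b/ and /f/) occurs in an unstressed syllable → [ə] by rule 2.
/f/ (between /o/ and /a/): no rule targets it → [f].
/a/ meets the environment for rule 2 (in an unstressed syllable) → [ə].
/j/ (word-final): no rule targets it → [j].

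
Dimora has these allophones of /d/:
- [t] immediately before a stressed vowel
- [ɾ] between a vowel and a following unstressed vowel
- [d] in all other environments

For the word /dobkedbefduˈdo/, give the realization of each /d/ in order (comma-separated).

Occurrence 1 (position 1): no conditioning environment matches → elsewhere allophone [d].
Occurrence 2 (position 6): no conditioning environment matches → elsewhere allophone [d].
Occurrence 3 (position 10): no conditioning environment matches → elsewhere allophone [d].
Occurrence 4 (position 12): immediately before a stressed vowel → [t].

[d], [d], [d], [t]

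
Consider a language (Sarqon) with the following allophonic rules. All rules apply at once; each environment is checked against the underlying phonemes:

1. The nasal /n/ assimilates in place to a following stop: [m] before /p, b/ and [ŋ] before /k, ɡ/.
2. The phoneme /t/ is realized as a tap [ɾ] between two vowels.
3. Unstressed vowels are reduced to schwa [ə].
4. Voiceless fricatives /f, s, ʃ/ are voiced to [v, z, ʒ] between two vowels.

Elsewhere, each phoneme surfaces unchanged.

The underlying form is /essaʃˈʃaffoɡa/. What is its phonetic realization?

/e/ (word-initial) occurs in an unstressed syllable → [ə] by rule 3.
/s/ — between /e/ and /s/; rule 4 does not apply here → [s].
/s/ — between /s/ and /a/; rule 4 does not apply here → [s].
/a/ meets the environment for rule 3 (in an unstressed syllable) → [ə].
/ʃ/ (between /a/ and /ʃ/) is in the target of rule 4 but the environment (between two vowels) is not met → [ʃ].
/ʃ/ (between /ʃ/ and /a/) is in the target of rule 4 but the environment (between two vowels) is not met → [ʃ].
/a/ (between /ʃ/ and /f/) fails the environment for rule 3, so it stays [a].
/f/ — between /a/ and /f/; rule 4 does not apply here → [f].
/f/ — between /f/ and /o/; rule 4 does not apply here → [f].
/o/ — between /f/ and /ɡ/, in an unstressed syllable — surfaces as [ə] (rule 3).
/ɡ/ — not in any rule's target class → [ɡ].
/a/ meets the environment for rule 3 (in an unstressed syllable) → [ə].

[əssəʃˈʃaffəɡə]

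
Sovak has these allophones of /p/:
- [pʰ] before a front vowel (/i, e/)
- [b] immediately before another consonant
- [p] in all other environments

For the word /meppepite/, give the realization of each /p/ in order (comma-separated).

Occurrence 1 (position 3): immediately before another consonant → [b].
Occurrence 2 (position 4): before a front vowel (/i, e/) → [pʰ].
Occurrence 3 (position 6): before a front vowel (/i, e/) → [pʰ].

[b], [pʰ], [pʰ]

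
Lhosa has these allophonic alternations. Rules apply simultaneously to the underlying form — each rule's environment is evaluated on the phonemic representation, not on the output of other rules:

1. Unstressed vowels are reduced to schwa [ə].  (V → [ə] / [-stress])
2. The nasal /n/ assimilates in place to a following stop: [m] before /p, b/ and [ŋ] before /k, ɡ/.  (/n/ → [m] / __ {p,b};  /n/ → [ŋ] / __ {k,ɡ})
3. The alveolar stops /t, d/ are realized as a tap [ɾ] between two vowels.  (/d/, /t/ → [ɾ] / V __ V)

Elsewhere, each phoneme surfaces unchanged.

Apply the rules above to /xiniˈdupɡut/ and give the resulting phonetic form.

[xənəˈɾupɡət]

/x/ stays [x].
/i/ (between /x/ and /n/): in an unstressed syllable, so rule 1 applies → [ə].
/n/ — between /i/ and /i/; rule 2 does not apply here → [n].
/i/ (between /n/ and /d/): in an unstressed syllable, so rule 1 applies → [ə].
/d/ meets the environment for rule 3 (between two vowels) → [ɾ].
/u/ (between /d/ and /p/) is in the target of rule 1 but the environment (in an unstressed syllable) is not met → [u].
/p/ — not in any rule's target class → [p].
/ɡ/ (between /p/ and /u/) is unaffected → [ɡ].
/u/ (between /ɡ/ and /t/): in an unstressed syllable, so rule 1 applies → [ə].
/t/ — word-final; rule 3 does not apply here → [t].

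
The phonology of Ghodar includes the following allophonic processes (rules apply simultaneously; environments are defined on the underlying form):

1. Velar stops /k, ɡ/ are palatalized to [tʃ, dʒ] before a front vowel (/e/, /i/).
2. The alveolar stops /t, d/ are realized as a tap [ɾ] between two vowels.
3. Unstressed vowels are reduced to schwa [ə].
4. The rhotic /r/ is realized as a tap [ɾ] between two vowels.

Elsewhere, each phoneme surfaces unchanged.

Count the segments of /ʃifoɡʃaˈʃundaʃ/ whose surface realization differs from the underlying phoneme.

4

Segments that undergo a rule: /i/ → [ə] (rule 3); /o/ → [ə] (rule 3); /a/ → [ə] (rule 3); /a/ → [ə] (rule 3).
All other segments surface unchanged.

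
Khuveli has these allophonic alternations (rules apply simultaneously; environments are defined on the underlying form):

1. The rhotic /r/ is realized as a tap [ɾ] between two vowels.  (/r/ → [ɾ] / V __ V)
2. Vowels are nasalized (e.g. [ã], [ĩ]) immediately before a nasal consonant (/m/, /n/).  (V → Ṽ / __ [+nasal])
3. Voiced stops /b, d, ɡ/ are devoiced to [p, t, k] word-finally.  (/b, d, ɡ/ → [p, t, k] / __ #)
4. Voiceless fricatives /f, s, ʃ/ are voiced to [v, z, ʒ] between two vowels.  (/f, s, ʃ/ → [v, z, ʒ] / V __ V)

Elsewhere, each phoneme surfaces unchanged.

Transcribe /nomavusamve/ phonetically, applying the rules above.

[nõmavuzãmve]

/n/ (word-initial) is unaffected → [n].
/o/ meets the environment for rule 2 (before a nasal consonant) → [õ].
/m/ — not in any rule's target class → [m].
/a/ — between /m/ and /v/; rule 2 does not apply here → [a].
/v/ — not in any rule's target class → [v].
/u/ (between /v/ and /s/): rule 2 targets it, but not before a nasal consonant → unchanged [u].
/s/ (between /u/ and /a/) occurs between two vowels → [z] by rule 4.
Rule 2 applies to /a/ (between /s/ and /m/: before a nasal consonant) → [ã].
/m/ (between /a/ and /v/) is unaffected → [m].
/v/ stays [v].
/e/ (word-final): rule 2 targets it, but not before a nasal consonant → unchanged [e].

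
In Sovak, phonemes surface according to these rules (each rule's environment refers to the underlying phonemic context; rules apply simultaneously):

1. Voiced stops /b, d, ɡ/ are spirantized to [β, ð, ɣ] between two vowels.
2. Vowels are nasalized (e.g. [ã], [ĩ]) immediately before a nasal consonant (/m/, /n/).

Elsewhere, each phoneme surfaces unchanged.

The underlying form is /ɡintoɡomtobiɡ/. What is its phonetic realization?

/ɡ/ — word-initial; rule 1 does not apply here → [ɡ].
/i/ meets the environment for rule 2 (before a nasal consonant) → [ĩ].
/n/ (between /i/ and /t/) is unaffected → [n].
/t/ (between /n/ and /o/): no rule targets it → [t].
/o/ (between /t/ and /ɡ/): rule 2 targets it, but not before a nasal consonant → unchanged [o].
/ɡ/ (between /o/ and /o/) occurs between two vowels → [ɣ] by rule 1.
/o/ (between /ɡ/ and /m/): before a nasal consonant, so rule 2 applies → [õ].
/m/ (between /o/ and /t/) is unaffected → [m].
/t/ (between /m/ and /o/) is unaffected → [t].
/o/ — between /t/ and /b/; rule 2 does not apply here → [o].
Rule 1 applies to /b/ (between /o/ and /i/: between two vowels) → [β].
/i/ — between /b/ and /ɡ/; rule 2 does not apply here → [i].
/ɡ/ (word-final): rule 1 targets it, but not between two vowels → unchanged [ɡ].

[ɡĩntoɣõmtoβiɡ]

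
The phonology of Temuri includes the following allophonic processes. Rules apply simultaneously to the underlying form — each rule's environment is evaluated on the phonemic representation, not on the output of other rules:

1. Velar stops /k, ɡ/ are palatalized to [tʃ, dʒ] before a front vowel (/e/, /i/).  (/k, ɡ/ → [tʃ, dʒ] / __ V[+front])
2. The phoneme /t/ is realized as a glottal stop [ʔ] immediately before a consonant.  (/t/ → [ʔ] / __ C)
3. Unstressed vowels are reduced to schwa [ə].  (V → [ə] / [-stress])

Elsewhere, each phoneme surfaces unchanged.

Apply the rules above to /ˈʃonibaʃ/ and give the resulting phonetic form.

/o/ — between /ʃ/ and /n/; rule 3 does not apply here → [o].
/i/ (between /n/ and /b/) occurs in an unstressed syllable → [ə] by rule 3.
/a/ (between /b/ and /ʃ/) occurs in an unstressed syllable → [ə] by rule 3.

[ˈʃonəbəʃ]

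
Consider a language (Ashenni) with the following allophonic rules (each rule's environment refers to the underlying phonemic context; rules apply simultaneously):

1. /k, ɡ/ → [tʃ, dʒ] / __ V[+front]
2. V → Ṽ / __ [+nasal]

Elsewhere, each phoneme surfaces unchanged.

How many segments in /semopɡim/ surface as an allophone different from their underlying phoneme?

Segments that undergo a rule: /e/ → [ẽ] (rule 2); /ɡ/ → [dʒ] (rule 1); /i/ → [ĩ] (rule 2).
All other segments surface unchanged.

3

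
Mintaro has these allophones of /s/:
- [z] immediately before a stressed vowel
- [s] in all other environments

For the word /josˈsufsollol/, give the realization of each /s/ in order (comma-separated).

Occurrence 1 (position 3): no conditioning environment matches → elsewhere allophone [s].
Occurrence 2 (position 4): immediately before a stressed vowel → [z].
Occurrence 3 (position 7): no conditioning environment matches → elsewhere allophone [s].

[s], [z], [s]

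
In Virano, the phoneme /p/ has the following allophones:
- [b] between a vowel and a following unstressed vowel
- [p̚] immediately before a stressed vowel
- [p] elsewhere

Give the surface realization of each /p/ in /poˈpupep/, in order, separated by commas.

Occurrence 1 (position 1): no conditioning environment matches → elsewhere allophone [p].
Occurrence 2 (position 3): immediately before a stressed vowel → [p̚].
Occurrence 3 (position 5): between a vowel and a following unstressed vowel → [b].
Occurrence 4 (position 7): no conditioning environment matches → elsewhere allophone [p].

[p], [p̚], [b], [p]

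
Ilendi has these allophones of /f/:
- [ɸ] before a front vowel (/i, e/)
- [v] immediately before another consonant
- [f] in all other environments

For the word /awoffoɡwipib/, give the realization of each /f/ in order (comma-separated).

[v], [f]

Occurrence 1 (position 4): immediately before another consonant → [v].
Occurrence 2 (position 5): no conditioning environment matches → elsewhere allophone [f].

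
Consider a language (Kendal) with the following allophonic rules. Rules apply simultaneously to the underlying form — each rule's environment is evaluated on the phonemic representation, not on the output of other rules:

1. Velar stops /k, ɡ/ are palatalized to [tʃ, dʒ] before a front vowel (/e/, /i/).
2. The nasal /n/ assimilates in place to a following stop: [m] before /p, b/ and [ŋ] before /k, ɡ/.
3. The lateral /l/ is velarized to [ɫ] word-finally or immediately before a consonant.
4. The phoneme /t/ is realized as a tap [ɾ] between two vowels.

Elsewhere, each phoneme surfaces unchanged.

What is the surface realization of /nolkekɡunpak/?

[noɫtʃekɡumpak]

/n/ (word-initial): rule 2 targets it, but not before a labial or velar stop → unchanged [n].
/o/ (between /n/ and /l/): no rule targets it → [o].
/l/ meets the environment for rule 3 (word-finally or immediately before a consonant) → [ɫ].
/k/ — between /l/ and /e/, before a front vowel — surfaces as [tʃ] (rule 1).
/e/ (between /k/ and /k/): no rule targets it → [e].
/k/ (between /e/ and /ɡ/) fails the environment for rule 1, so it stays [k].
/ɡ/ (between /k/ and /u/) is in the target of rule 1 but the environment (before a front vowel) is not met → [ɡ].
/u/ — not in any rule's target class → [u].
Rule 2 applies to /n/ (between /u/ and /p/: before a labial or velar stop) → [m].
/p/ (between /n/ and /a/) is unaffected → [p].
/a/ stays [a].
/k/ (word-final) is in the target of rule 1 but the environment (before a front vowel) is not met → [k].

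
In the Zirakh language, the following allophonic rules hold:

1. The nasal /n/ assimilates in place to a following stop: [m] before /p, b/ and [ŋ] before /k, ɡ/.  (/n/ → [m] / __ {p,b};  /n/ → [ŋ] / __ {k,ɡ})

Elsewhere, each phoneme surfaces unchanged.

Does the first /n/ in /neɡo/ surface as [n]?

/n/ (word-initial) fails the environment for rule 1, so it stays [n].
The actual realization is [n], which matches [n].

Yes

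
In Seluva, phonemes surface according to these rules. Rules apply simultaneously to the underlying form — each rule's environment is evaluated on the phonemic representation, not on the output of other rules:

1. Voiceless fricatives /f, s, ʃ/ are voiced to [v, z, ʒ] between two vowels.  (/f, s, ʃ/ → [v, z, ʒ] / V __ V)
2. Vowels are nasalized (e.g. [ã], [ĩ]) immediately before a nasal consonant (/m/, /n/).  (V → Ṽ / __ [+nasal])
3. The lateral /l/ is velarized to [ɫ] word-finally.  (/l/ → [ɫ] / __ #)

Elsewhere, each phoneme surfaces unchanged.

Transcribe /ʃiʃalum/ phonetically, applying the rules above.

[ʃiʒalũm]

/ʃ/ (word-initial): rule 1 targets it, but not between two vowels → unchanged [ʃ].
/i/ (between /ʃ/ and /ʃ/) is in the target of rule 2 but the environment (before a nasal consonant) is not met → [i].
/ʃ/ (between /i/ and /a/): between two vowels, so rule 1 applies → [ʒ].
/a/ (between /ʃ/ and /l/) fails the environment for rule 2, so it stays [a].
/l/ — between /a/ and /u/; rule 3 does not apply here → [l].
Rule 2 applies to /u/ (between /l/ and /m/: before a nasal consonant) → [ũ].
/m/ (word-final) is unaffected → [m].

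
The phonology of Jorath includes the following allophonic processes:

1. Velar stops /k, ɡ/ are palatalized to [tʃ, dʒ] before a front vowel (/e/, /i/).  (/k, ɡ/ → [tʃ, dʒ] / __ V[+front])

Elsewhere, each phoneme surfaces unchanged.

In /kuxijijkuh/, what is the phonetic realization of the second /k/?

[k]

/k/ — between /j/ and /u/; rule 1 does not apply here → [k].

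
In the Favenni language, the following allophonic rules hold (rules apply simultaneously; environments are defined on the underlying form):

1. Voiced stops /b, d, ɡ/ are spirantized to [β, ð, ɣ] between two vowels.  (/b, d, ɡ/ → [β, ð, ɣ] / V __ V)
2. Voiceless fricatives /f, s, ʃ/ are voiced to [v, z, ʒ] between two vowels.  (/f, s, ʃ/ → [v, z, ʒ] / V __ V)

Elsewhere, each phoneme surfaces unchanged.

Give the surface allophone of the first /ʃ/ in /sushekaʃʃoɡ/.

/ʃ/ (between /a/ and /ʃ/) is in the target of rule 2 but the environment (between two vowels) is not met → [ʃ].

[ʃ]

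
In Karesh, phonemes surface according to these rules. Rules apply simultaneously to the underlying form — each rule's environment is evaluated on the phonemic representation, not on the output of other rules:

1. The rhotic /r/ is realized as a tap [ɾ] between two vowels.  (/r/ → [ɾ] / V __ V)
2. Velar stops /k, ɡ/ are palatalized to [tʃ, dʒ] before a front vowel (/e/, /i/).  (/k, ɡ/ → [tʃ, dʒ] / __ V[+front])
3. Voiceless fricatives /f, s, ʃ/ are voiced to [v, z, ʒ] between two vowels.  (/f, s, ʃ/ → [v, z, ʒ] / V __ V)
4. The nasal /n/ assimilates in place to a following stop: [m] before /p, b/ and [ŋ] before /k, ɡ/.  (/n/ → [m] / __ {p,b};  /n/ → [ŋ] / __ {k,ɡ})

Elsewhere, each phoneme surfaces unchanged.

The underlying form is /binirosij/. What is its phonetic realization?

[biniɾozij]

/b/ stays [b].
/i/ (between /b/ and /n/) is unaffected → [i].
/n/ (between /i/ and /i/) is in the target of rule 4 but the environment (before a labial or velar stop) is not met → [n].
/i/ (between /n/ and /r/) is unaffected → [i].
/r/ (between /i/ and /o/): between two vowels, so rule 1 applies → [ɾ].
/o/ (between /r/ and /s/) is unaffected → [o].
/s/ meets the environment for rule 3 (between two vowels) → [z].
/i/ (between /s/ and /j/) is unaffected → [i].
/j/ stays [j].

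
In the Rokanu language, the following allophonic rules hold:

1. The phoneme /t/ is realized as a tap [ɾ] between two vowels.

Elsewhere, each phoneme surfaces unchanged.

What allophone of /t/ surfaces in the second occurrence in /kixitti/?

[t]

/t/ (between /t/ and /i/): rule 1 targets it, but not between two vowels → unchanged [t].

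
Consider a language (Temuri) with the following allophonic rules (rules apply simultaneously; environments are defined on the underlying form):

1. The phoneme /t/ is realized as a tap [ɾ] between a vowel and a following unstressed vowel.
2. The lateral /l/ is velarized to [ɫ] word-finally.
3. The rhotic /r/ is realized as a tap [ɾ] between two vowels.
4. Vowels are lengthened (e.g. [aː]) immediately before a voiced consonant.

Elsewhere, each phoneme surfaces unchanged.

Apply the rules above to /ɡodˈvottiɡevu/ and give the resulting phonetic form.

/ɡ/ (word-initial): no rule targets it → [ɡ].
/o/ (between /ɡ/ and /d/): before a voiced consonant, so rule 4 applies → [oː].
/d/ (between /o/ and /v/) is unaffected → [d].
/v/ (between /d/ and /o/) is unaffected → [v].
/o/ (between /v/ and /t/) fails the environment for rule 4, so it stays [o].
/t/ (between /o/ and /t/) is in the target of rule 1 but the environment (between a vowel and a following unstressed vowel) is not met → [t].
/t/ (between /t/ and /i/) is in the target of rule 1 but the environment (between a vowel and a following unstressed vowel) is not met → [t].
/i/ meets the environment for rule 4 (before a voiced consonant) → [iː].
/ɡ/ stays [ɡ].
/e/ meets the environment for rule 4 (before a voiced consonant) → [eː].
/v/ stays [v].
/u/ — word-final; rule 4 does not apply here → [u].

[ɡoːdˈvottiːɡeːvu]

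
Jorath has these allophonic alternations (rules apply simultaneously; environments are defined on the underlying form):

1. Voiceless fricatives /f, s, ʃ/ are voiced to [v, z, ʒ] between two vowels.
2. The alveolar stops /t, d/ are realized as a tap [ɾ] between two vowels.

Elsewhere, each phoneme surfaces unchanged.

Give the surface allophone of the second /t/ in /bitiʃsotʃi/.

/t/ (between /o/ and /ʃ/): rule 2 targets it, but not between two vowels → unchanged [t].

[t]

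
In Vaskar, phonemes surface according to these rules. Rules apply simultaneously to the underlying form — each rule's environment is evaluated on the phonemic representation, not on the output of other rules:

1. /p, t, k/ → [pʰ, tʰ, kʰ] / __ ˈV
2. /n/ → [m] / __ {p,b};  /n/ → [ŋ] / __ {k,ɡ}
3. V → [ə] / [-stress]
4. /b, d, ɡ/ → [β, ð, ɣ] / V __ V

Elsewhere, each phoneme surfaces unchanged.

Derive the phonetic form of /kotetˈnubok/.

/k/ — word-initial; rule 1 does not apply here → [k].
/o/ (between /k/ and /t/) occurs in an unstressed syllable → [ə] by rule 3.
/t/ (between /o/ and /e/): rule 1 targets it, but not immediately before a stressed vowel → unchanged [t].
/e/ (between /t/ and /t/): in an unstressed syllable, so rule 3 applies → [ə].
/t/ (between /e/ and /n/): rule 1 targets it, but not immediately before a stressed vowel → unchanged [t].
/n/ (between /t/ and /u/) is in the target of rule 2 but the environment (before a labial or velar stop) is not met → [n].
/u/ (between /n/ and /b/) fails the environment for rule 3, so it stays [u].
/b/ — between /u/ and /o/, between two vowels — surfaces as [β] (rule 4).
/o/ meets the environment for rule 3 (in an unstressed syllable) → [ə].
/k/ (word-final) fails the environment for rule 1, so it stays [k].

[kətətˈnuβək]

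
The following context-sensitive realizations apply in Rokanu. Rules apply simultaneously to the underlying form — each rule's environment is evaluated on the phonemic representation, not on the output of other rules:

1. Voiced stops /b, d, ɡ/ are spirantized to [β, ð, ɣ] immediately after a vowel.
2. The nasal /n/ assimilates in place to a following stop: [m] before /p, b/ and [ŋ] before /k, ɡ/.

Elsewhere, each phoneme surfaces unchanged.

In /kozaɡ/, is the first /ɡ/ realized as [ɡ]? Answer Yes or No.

/ɡ/ (word-final) occurs immediately after a vowel → [ɣ] by rule 1.
The actual realization is [ɣ], not [ɡ].

No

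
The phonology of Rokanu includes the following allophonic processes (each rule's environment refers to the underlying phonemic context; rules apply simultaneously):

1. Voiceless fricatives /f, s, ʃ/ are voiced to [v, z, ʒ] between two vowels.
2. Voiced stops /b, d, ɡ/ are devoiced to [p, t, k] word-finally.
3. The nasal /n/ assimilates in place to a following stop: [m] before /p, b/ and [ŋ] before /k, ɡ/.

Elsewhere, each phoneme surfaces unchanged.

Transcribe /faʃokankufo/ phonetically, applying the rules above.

[faʒokaŋkuvo]

/f/ — word-initial; rule 1 does not apply here → [f].
/a/ stays [a].
/ʃ/ (between /a/ and /o/): between two vowels, so rule 1 applies → [ʒ].
/o/ — not in any rule's target class → [o].
/k/ (between /o/ and /a/): no rule targets it → [k].
/a/ (between /k/ and /n/) is unaffected → [a].
/n/ — between /a/ and /k/, before a labial or velar stop — surfaces as [ŋ] (rule 3).
/k/ (between /n/ and /u/) is unaffected → [k].
/u/ stays [u].
/f/ meets the environment for rule 1 (between two vowels) → [v].
/o/ stays [o].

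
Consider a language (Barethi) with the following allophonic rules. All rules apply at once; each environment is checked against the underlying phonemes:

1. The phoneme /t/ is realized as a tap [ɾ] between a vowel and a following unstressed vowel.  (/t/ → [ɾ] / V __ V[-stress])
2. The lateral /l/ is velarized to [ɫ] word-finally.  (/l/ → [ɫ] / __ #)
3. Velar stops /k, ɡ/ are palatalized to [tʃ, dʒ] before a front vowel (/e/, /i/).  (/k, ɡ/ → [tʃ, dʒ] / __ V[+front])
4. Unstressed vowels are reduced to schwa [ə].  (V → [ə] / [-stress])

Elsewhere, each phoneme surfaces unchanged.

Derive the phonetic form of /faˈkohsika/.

/a/ — between /f/ and /k/, in an unstressed syllable — surfaces as [ə] (rule 4).
/k/ (between /a/ and /o/): rule 3 targets it, but not before a front vowel → unchanged [k].
/o/ (between /k/ and /h/): rule 4 targets it, but not in an unstressed syllable → unchanged [o].
/i/ — between /s/ and /k/, in an unstressed syllable — surfaces as [ə] (rule 4).
/k/ (between /i/ and /a/): rule 3 targets it, but not before a front vowel → unchanged [k].
/a/ (word-final) occurs in an unstressed syllable → [ə] by rule 4.

[fəˈkohsəkə]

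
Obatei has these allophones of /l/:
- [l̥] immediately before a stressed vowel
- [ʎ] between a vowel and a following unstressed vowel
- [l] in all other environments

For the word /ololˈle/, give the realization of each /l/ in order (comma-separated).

Occurrence 1 (position 2): between a vowel and a following unstressed vowel → [ʎ].
Occurrence 2 (position 4): no conditioning environment matches → elsewhere allophone [l].
Occurrence 3 (position 5): immediately before a stressed vowel → [l̥].

[ʎ], [l], [l̥]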